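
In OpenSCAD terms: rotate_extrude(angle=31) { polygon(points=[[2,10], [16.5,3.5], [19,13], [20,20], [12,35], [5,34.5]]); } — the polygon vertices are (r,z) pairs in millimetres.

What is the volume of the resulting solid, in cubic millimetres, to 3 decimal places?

Profile (r,z), 6 vertices: (2,10) (16.5,3.5) (19,13) (20,20) (12,35) (5,34.5)
edge 0: (2,10)→(16.5,3.5)  cross = 2·3.5 − 16.5·10 = -158.0000; (r_i+r_j)·cross = 18.5·-158.0000 = -2923.0000
edge 1: (16.5,3.5)→(19,13)  cross = 16.5·13 − 19·3.5 = 148.0000; (r_i+r_j)·cross = 35.5·148.0000 = 5254.0000
edge 2: (19,13)→(20,20)  cross = 19·20 − 20·13 = 120.0000; (r_i+r_j)·cross = 39·120.0000 = 4680.0000
edge 3: (20,20)→(12,35)  cross = 20·35 − 12·20 = 460.0000; (r_i+r_j)·cross = 32·460.0000 = 14720.0000
edge 4: (12,35)→(5,34.5)  cross = 12·34.5 − 5·35 = 239.0000; (r_i+r_j)·cross = 17·239.0000 = 4063.0000
edge 5: (5,34.5)→(2,10)  cross = 5·10 − 2·34.5 = -19.0000; (r_i+r_j)·cross = 7·-19.0000 = -133.0000
Σcross = 790.0000 → A = |Σcross|/2 = 395.0000 mm²
Σ(r_i+r_j)·cross = 25661.0000 → first moment M = |Σ|/6 = 4276.8333
R_c = M/A = 4276.8333/395.0000 = 10.8274 mm
θ = 31° = 0.541052 rad
V = θ·R_c·A = 0.541052·10.8274·395.0000 = 2313.990 mm³

Volume = 2313.990 mm³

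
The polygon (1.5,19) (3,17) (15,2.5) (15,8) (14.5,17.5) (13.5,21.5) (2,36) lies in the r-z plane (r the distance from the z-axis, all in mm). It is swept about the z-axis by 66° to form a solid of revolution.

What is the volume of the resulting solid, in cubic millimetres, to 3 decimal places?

Volume = 2135.751 mm³

Profile (r,z), 7 vertices: (1.5,19) (3,17) (15,2.5) (15,8) (14.5,17.5) (13.5,21.5) (2,36)
edge 0: (1.5,19)→(3,17)  cross = 1.5·17 − 3·19 = -31.5000; (r_i+r_j)·cross = 4.5·-31.5000 = -141.7500
edge 1: (3,17)→(15,2.5)  cross = 3·2.5 − 15·17 = -247.5000; (r_i+r_j)·cross = 18·-247.5000 = -4455.0000
edge 2: (15,2.5)→(15,8)  cross = 15·8 − 15·2.5 = 82.5000; (r_i+r_j)·cross = 30·82.5000 = 2475.0000
edge 3: (15,8)→(14.5,17.5)  cross = 15·17.5 − 14.5·8 = 146.5000; (r_i+r_j)·cross = 29.5·146.5000 = 4321.7500
edge 4: (14.5,17.5)→(13.5,21.5)  cross = 14.5·21.5 − 13.5·17.5 = 75.5000; (r_i+r_j)·cross = 28·75.5000 = 2114.0000
edge 5: (13.5,21.5)→(2,36)  cross = 13.5·36 − 2·21.5 = 443.0000; (r_i+r_j)·cross = 15.5·443.0000 = 6866.5000
edge 6: (2,36)→(1.5,19)  cross = 2·19 − 1.5·36 = -16.0000; (r_i+r_j)·cross = 3.5·-16.0000 = -56.0000
Σcross = 452.5000 → A = |Σcross|/2 = 226.2500 mm²
Σ(r_i+r_j)·cross = 11124.5000 → first moment M = |Σ|/6 = 1854.0833
R_c = M/A = 1854.0833/226.2500 = 8.1948 mm
θ = 66° = 1.151917 rad
V = θ·R_c·A = 1.151917·8.1948·226.2500 = 2135.751 mm³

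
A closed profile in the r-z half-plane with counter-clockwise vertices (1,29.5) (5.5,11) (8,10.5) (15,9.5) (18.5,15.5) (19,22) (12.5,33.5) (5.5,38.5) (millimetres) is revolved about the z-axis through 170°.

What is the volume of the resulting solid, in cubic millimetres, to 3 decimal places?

Volume = 10083.800 mm³

Profile (r,z), 8 vertices: (1,29.5) (5.5,11) (8,10.5) (15,9.5) (18.5,15.5) (19,22) (12.5,33.5) (5.5,38.5)
edge 0: (1,29.5)→(5.5,11)  cross = 1·11 − 5.5·29.5 = -151.2500; (r_i+r_j)·cross = 6.5·-151.2500 = -983.1250
edge 1: (5.5,11)→(8,10.5)  cross = 5.5·10.5 − 8·11 = -30.2500; (r_i+r_j)·cross = 13.5·-30.2500 = -408.3750
edge 2: (8,10.5)→(15,9.5)  cross = 8·9.5 − 15·10.5 = -81.5000; (r_i+r_j)·cross = 23·-81.5000 = -1874.5000
edge 3: (15,9.5)→(18.5,15.5)  cross = 15·15.5 − 18.5·9.5 = 56.7500; (r_i+r_j)·cross = 33.5·56.7500 = 1901.1250
edge 4: (18.5,15.5)→(19,22)  cross = 18.5·22 − 19·15.5 = 112.5000; (r_i+r_j)·cross = 37.5·112.5000 = 4218.7500
edge 5: (19,22)→(12.5,33.5)  cross = 19·33.5 − 12.5·22 = 361.5000; (r_i+r_j)·cross = 31.5·361.5000 = 11387.2500
edge 6: (12.5,33.5)→(5.5,38.5)  cross = 12.5·38.5 − 5.5·33.5 = 297.0000; (r_i+r_j)·cross = 18·297.0000 = 5346.0000
edge 7: (5.5,38.5)→(1,29.5)  cross = 5.5·29.5 − 1·38.5 = 123.7500; (r_i+r_j)·cross = 6.5·123.7500 = 804.3750
Σcross = 688.5000 → A = |Σcross|/2 = 344.2500 mm²
Σ(r_i+r_j)·cross = 20391.5000 → first moment M = |Σ|/6 = 3398.5833
R_c = M/A = 3398.5833/344.2500 = 9.8724 mm
θ = 170° = 2.967060 rad
V = θ·R_c·A = 2.967060·9.8724·344.2500 = 10083.800 mm³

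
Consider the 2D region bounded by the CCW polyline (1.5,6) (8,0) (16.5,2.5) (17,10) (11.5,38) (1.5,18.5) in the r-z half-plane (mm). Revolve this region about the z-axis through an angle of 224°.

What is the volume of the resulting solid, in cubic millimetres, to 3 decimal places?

Volume = 13839.600 mm³

Profile (r,z), 6 vertices: (1.5,6) (8,0) (16.5,2.5) (17,10) (11.5,38) (1.5,18.5)
edge 0: (1.5,6)→(8,0)  cross = 1.5·0 − 8·6 = -48.0000; (r_i+r_j)·cross = 9.5·-48.0000 = -456.0000
edge 1: (8,0)→(16.5,2.5)  cross = 8·2.5 − 16.5·0 = 20.0000; (r_i+r_j)·cross = 24.5·20.0000 = 490.0000
edge 2: (16.5,2.5)→(17,10)  cross = 16.5·10 − 17·2.5 = 122.5000; (r_i+r_j)·cross = 33.5·122.5000 = 4103.7500
edge 3: (17,10)→(11.5,38)  cross = 17·38 − 11.5·10 = 531.0000; (r_i+r_j)·cross = 28.5·531.0000 = 15133.5000
edge 4: (11.5,38)→(1.5,18.5)  cross = 11.5·18.5 − 1.5·38 = 155.7500; (r_i+r_j)·cross = 13·155.7500 = 2024.7500
edge 5: (1.5,18.5)→(1.5,6)  cross = 1.5·6 − 1.5·18.5 = -18.7500; (r_i+r_j)·cross = 3·-18.7500 = -56.2500
Σcross = 762.5000 → A = |Σcross|/2 = 381.2500 mm²
Σ(r_i+r_j)·cross = 21239.7500 → first moment M = |Σ|/6 = 3539.9583
R_c = M/A = 3539.9583/381.2500 = 9.2851 mm
θ = 224° = 3.909538 rad
V = θ·R_c·A = 3.909538·9.2851·381.2500 = 13839.600 mm³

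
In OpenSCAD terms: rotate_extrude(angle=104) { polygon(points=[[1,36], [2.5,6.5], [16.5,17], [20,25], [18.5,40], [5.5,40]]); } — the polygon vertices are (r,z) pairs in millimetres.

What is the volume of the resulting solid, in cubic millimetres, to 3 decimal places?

Volume = 8357.067 mm³

Profile (r,z), 6 vertices: (1,36) (2.5,6.5) (16.5,17) (20,25) (18.5,40) (5.5,40)
edge 0: (1,36)→(2.5,6.5)  cross = 1·6.5 − 2.5·36 = -83.5000; (r_i+r_j)·cross = 3.5·-83.5000 = -292.2500
edge 1: (2.5,6.5)→(16.5,17)  cross = 2.5·17 − 16.5·6.5 = -64.7500; (r_i+r_j)·cross = 19·-64.7500 = -1230.2500
edge 2: (16.5,17)→(20,25)  cross = 16.5·25 − 20·17 = 72.5000; (r_i+r_j)·cross = 36.5·72.5000 = 2646.2500
edge 3: (20,25)→(18.5,40)  cross = 20·40 − 18.5·25 = 337.5000; (r_i+r_j)·cross = 38.5·337.5000 = 12993.7500
edge 4: (18.5,40)→(5.5,40)  cross = 18.5·40 − 5.5·40 = 520.0000; (r_i+r_j)·cross = 24·520.0000 = 12480.0000
edge 5: (5.5,40)→(1,36)  cross = 5.5·36 − 1·40 = 158.0000; (r_i+r_j)·cross = 6.5·158.0000 = 1027.0000
Σcross = 939.7500 → A = |Σcross|/2 = 469.8750 mm²
Σ(r_i+r_j)·cross = 27624.5000 → first moment M = |Σ|/6 = 4604.0833
R_c = M/A = 4604.0833/469.8750 = 9.7985 mm
θ = 104° = 1.815142 rad
V = θ·R_c·A = 1.815142·9.7985·469.8750 = 8357.067 mm³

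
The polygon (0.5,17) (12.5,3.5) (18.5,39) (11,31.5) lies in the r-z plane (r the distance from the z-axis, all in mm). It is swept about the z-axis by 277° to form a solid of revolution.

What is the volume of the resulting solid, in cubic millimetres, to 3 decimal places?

Volume = 13593.580 mm³

Profile (r,z), 4 vertices: (0.5,17) (12.5,3.5) (18.5,39) (11,31.5)
edge 0: (0.5,17)→(12.5,3.5)  cross = 0.5·3.5 − 12.5·17 = -210.7500; (r_i+r_j)·cross = 13·-210.7500 = -2739.7500
edge 1: (12.5,3.5)→(18.5,39)  cross = 12.5·39 − 18.5·3.5 = 422.7500; (r_i+r_j)·cross = 31·422.7500 = 13105.2500
edge 2: (18.5,39)→(11,31.5)  cross = 18.5·31.5 − 11·39 = 153.7500; (r_i+r_j)·cross = 29.5·153.7500 = 4535.6250
edge 3: (11,31.5)→(0.5,17)  cross = 11·17 − 0.5·31.5 = 171.2500; (r_i+r_j)·cross = 11.5·171.2500 = 1969.3750
Σcross = 537.0000 → A = |Σcross|/2 = 268.5000 mm²
Σ(r_i+r_j)·cross = 16870.5000 → first moment M = |Σ|/6 = 2811.7500
R_c = M/A = 2811.7500/268.5000 = 10.4721 mm
θ = 277° = 4.834562 rad
V = θ·R_c·A = 4.834562·10.4721·268.5000 = 13593.580 mm³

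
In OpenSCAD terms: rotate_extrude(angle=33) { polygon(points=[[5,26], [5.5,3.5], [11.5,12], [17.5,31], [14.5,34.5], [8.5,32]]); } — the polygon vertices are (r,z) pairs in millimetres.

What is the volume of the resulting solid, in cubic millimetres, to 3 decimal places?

Volume = 1253.214 mm³

Profile (r,z), 6 vertices: (5,26) (5.5,3.5) (11.5,12) (17.5,31) (14.5,34.5) (8.5,32)
edge 0: (5,26)→(5.5,3.5)  cross = 5·3.5 − 5.5·26 = -125.5000; (r_i+r_j)·cross = 10.5·-125.5000 = -1317.7500
edge 1: (5.5,3.5)→(11.5,12)  cross = 5.5·12 − 11.5·3.5 = 25.7500; (r_i+r_j)·cross = 17·25.7500 = 437.7500
edge 2: (11.5,12)→(17.5,31)  cross = 11.5·31 − 17.5·12 = 146.5000; (r_i+r_j)·cross = 29·146.5000 = 4248.5000
edge 3: (17.5,31)→(14.5,34.5)  cross = 17.5·34.5 − 14.5·31 = 154.2500; (r_i+r_j)·cross = 32·154.2500 = 4936.0000
edge 4: (14.5,34.5)→(8.5,32)  cross = 14.5·32 − 8.5·34.5 = 170.7500; (r_i+r_j)·cross = 23·170.7500 = 3927.2500
edge 5: (8.5,32)→(5,26)  cross = 8.5·26 − 5·32 = 61.0000; (r_i+r_j)·cross = 13.5·61.0000 = 823.5000
Σcross = 432.7500 → A = |Σcross|/2 = 216.3750 mm²
Σ(r_i+r_j)·cross = 13055.2500 → first moment M = |Σ|/6 = 2175.8750
R_c = M/A = 2175.8750/216.3750 = 10.0560 mm
θ = 33° = 0.575959 rad
V = θ·R_c·A = 0.575959·10.0560·216.3750 = 1253.214 mm³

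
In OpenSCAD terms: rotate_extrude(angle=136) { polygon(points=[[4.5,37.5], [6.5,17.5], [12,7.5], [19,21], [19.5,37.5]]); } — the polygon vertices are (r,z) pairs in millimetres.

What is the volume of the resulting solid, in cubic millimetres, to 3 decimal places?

Volume = 9400.387 mm³

Profile (r,z), 5 vertices: (4.5,37.5) (6.5,17.5) (12,7.5) (19,21) (19.5,37.5)
edge 0: (4.5,37.5)→(6.5,17.5)  cross = 4.5·17.5 − 6.5·37.5 = -165.0000; (r_i+r_j)·cross = 11·-165.0000 = -1815.0000
edge 1: (6.5,17.5)→(12,7.5)  cross = 6.5·7.5 − 12·17.5 = -161.2500; (r_i+r_j)·cross = 18.5·-161.2500 = -2983.1250
edge 2: (12,7.5)→(19,21)  cross = 12·21 − 19·7.5 = 109.5000; (r_i+r_j)·cross = 31·109.5000 = 3394.5000
edge 3: (19,21)→(19.5,37.5)  cross = 19·37.5 − 19.5·21 = 303.0000; (r_i+r_j)·cross = 38.5·303.0000 = 11665.5000
edge 4: (19.5,37.5)→(4.5,37.5)  cross = 19.5·37.5 − 4.5·37.5 = 562.5000; (r_i+r_j)·cross = 24·562.5000 = 13500.0000
Σcross = 648.7500 → A = |Σcross|/2 = 324.3750 mm²
Σ(r_i+r_j)·cross = 23761.8750 → first moment M = |Σ|/6 = 3960.3125
R_c = M/A = 3960.3125/324.3750 = 12.2091 mm
θ = 136° = 2.373648 rad
V = θ·R_c·A = 2.373648·12.2091·324.3750 = 9400.387 mm³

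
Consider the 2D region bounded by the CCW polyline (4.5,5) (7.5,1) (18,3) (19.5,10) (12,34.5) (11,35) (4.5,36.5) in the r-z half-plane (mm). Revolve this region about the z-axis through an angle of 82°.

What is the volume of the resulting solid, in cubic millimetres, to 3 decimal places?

Volume = 5992.875 mm³

Profile (r,z), 7 vertices: (4.5,5) (7.5,1) (18,3) (19.5,10) (12,34.5) (11,35) (4.5,36.5)
edge 0: (4.5,5)→(7.5,1)  cross = 4.5·1 − 7.5·5 = -33.0000; (r_i+r_j)·cross = 12·-33.0000 = -396.0000
edge 1: (7.5,1)→(18,3)  cross = 7.5·3 − 18·1 = 4.5000; (r_i+r_j)·cross = 25.5·4.5000 = 114.7500
edge 2: (18,3)→(19.5,10)  cross = 18·10 − 19.5·3 = 121.5000; (r_i+r_j)·cross = 37.5·121.5000 = 4556.2500
edge 3: (19.5,10)→(12,34.5)  cross = 19.5·34.5 − 12·10 = 552.7500; (r_i+r_j)·cross = 31.5·552.7500 = 17411.6250
edge 4: (12,34.5)→(11,35)  cross = 12·35 − 11·34.5 = 40.5000; (r_i+r_j)·cross = 23·40.5000 = 931.5000
edge 5: (11,35)→(4.5,36.5)  cross = 11·36.5 − 4.5·35 = 244.0000; (r_i+r_j)·cross = 15.5·244.0000 = 3782.0000
edge 6: (4.5,36.5)→(4.5,5)  cross = 4.5·5 − 4.5·36.5 = -141.7500; (r_i+r_j)·cross = 9·-141.7500 = -1275.7500
Σcross = 788.5000 → A = |Σcross|/2 = 394.2500 mm²
Σ(r_i+r_j)·cross = 25124.3750 → first moment M = |Σ|/6 = 4187.3958
R_c = M/A = 4187.3958/394.2500 = 10.6212 mm
θ = 82° = 1.431170 rad
V = θ·R_c·A = 1.431170·10.6212·394.2500 = 5992.875 mm³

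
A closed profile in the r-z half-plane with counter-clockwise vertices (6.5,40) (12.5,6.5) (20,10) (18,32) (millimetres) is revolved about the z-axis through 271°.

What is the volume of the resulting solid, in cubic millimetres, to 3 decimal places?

Profile (r,z), 4 vertices: (6.5,40) (12.5,6.5) (20,10) (18,32)
edge 0: (6.5,40)→(12.5,6.5)  cross = 6.5·6.5 − 12.5·40 = -457.7500; (r_i+r_j)·cross = 19·-457.7500 = -8697.2500
edge 1: (12.5,6.5)→(20,10)  cross = 12.5·10 − 20·6.5 = -5.0000; (r_i+r_j)·cross = 32.5·-5.0000 = -162.5000
edge 2: (20,10)→(18,32)  cross = 20·32 − 18·10 = 460.0000; (r_i+r_j)·cross = 38·460.0000 = 17480.0000
edge 3: (18,32)→(6.5,40)  cross = 18·40 − 6.5·32 = 512.0000; (r_i+r_j)·cross = 24.5·512.0000 = 12544.0000
Σcross = 509.2500 → A = |Σcross|/2 = 254.6250 mm²
Σ(r_i+r_j)·cross = 21164.2500 → first moment M = |Σ|/6 = 3527.3750
R_c = M/A = 3527.3750/254.6250 = 13.8532 mm
θ = 271° = 4.729842 rad
V = θ·R_c·A = 4.729842·13.8532·254.6250 = 16683.927 mm³

Volume = 16683.927 mm³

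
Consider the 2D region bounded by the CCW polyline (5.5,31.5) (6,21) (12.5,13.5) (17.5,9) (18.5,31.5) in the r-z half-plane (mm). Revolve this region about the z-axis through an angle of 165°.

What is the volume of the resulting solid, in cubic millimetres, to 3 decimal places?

Profile (r,z), 5 vertices: (5.5,31.5) (6,21) (12.5,13.5) (17.5,9) (18.5,31.5)
edge 0: (5.5,31.5)→(6,21)  cross = 5.5·21 − 6·31.5 = -73.5000; (r_i+r_j)·cross = 11.5·-73.5000 = -845.2500
edge 1: (6,21)→(12.5,13.5)  cross = 6·13.5 − 12.5·21 = -181.5000; (r_i+r_j)·cross = 18.5·-181.5000 = -3357.7500
edge 2: (12.5,13.5)→(17.5,9)  cross = 12.5·9 − 17.5·13.5 = -123.7500; (r_i+r_j)·cross = 30·-123.7500 = -3712.5000
edge 3: (17.5,9)→(18.5,31.5)  cross = 17.5·31.5 − 18.5·9 = 384.7500; (r_i+r_j)·cross = 36·384.7500 = 13851.0000
edge 4: (18.5,31.5)→(5.5,31.5)  cross = 18.5·31.5 − 5.5·31.5 = 409.5000; (r_i+r_j)·cross = 24·409.5000 = 9828.0000
Σcross = 415.5000 → A = |Σcross|/2 = 207.7500 mm²
Σ(r_i+r_j)·cross = 15763.5000 → first moment M = |Σ|/6 = 2627.2500
R_c = M/A = 2627.2500/207.7500 = 12.6462 mm
θ = 165° = 2.879793 rad
V = θ·R_c·A = 2.879793·12.6462·207.7500 = 7565.937 mm³

Volume = 7565.937 mm³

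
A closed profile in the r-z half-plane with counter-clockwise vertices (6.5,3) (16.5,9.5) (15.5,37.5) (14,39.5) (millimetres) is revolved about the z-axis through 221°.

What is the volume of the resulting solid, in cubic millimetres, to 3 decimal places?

Volume = 8705.168 mm³

Profile (r,z), 4 vertices: (6.5,3) (16.5,9.5) (15.5,37.5) (14,39.5)
edge 0: (6.5,3)→(16.5,9.5)  cross = 6.5·9.5 − 16.5·3 = 12.2500; (r_i+r_j)·cross = 23·12.2500 = 281.7500
edge 1: (16.5,9.5)→(15.5,37.5)  cross = 16.5·37.5 − 15.5·9.5 = 471.5000; (r_i+r_j)·cross = 32·471.5000 = 15088.0000
edge 2: (15.5,37.5)→(14,39.5)  cross = 15.5·39.5 − 14·37.5 = 87.2500; (r_i+r_j)·cross = 29.5·87.2500 = 2573.8750
edge 3: (14,39.5)→(6.5,3)  cross = 14·3 − 6.5·39.5 = -214.7500; (r_i+r_j)·cross = 20.5·-214.7500 = -4402.3750
Σcross = 356.2500 → A = |Σcross|/2 = 178.1250 mm²
Σ(r_i+r_j)·cross = 13541.2500 → first moment M = |Σ|/6 = 2256.8750
R_c = M/A = 2256.8750/178.1250 = 12.6702 mm
θ = 221° = 3.857178 rad
V = θ·R_c·A = 3.857178·12.6702·178.1250 = 8705.168 mm³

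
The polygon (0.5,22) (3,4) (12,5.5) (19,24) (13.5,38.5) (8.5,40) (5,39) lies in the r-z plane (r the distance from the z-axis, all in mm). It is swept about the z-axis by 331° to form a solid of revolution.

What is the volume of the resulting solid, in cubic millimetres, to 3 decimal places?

Profile (r,z), 7 vertices: (0.5,22) (3,4) (12,5.5) (19,24) (13.5,38.5) (8.5,40) (5,39)
edge 0: (0.5,22)→(3,4)  cross = 0.5·4 − 3·22 = -64.0000; (r_i+r_j)·cross = 3.5·-64.0000 = -224.0000
edge 1: (3,4)→(12,5.5)  cross = 3·5.5 − 12·4 = -31.5000; (r_i+r_j)·cross = 15·-31.5000 = -472.5000
edge 2: (12,5.5)→(19,24)  cross = 12·24 − 19·5.5 = 183.5000; (r_i+r_j)·cross = 31·183.5000 = 5688.5000
edge 3: (19,24)→(13.5,38.5)  cross = 19·38.5 − 13.5·24 = 407.5000; (r_i+r_j)·cross = 32.5·407.5000 = 13243.7500
edge 4: (13.5,38.5)→(8.5,40)  cross = 13.5·40 − 8.5·38.5 = 212.7500; (r_i+r_j)·cross = 22·212.7500 = 4680.5000
edge 5: (8.5,40)→(5,39)  cross = 8.5·39 − 5·40 = 131.5000; (r_i+r_j)·cross = 13.5·131.5000 = 1775.2500
edge 6: (5,39)→(0.5,22)  cross = 5·22 − 0.5·39 = 90.5000; (r_i+r_j)·cross = 5.5·90.5000 = 497.7500
Σcross = 930.2500 → A = |Σcross|/2 = 465.1250 mm²
Σ(r_i+r_j)·cross = 25189.2500 → first moment M = |Σ|/6 = 4198.2083
R_c = M/A = 4198.2083/465.1250 = 9.0260 mm
θ = 331° = 5.777040 rad
V = θ·R_c·A = 5.777040·9.0260·465.1250 = 24253.217 mm³

Volume = 24253.217 mm³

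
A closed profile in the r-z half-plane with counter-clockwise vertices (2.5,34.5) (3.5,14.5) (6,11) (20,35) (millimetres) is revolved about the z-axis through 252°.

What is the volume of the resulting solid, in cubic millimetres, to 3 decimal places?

Volume = 9037.263 mm³

Profile (r,z), 4 vertices: (2.5,34.5) (3.5,14.5) (6,11) (20,35)
edge 0: (2.5,34.5)→(3.5,14.5)  cross = 2.5·14.5 − 3.5·34.5 = -84.5000; (r_i+r_j)·cross = 6·-84.5000 = -507.0000
edge 1: (3.5,14.5)→(6,11)  cross = 3.5·11 − 6·14.5 = -48.5000; (r_i+r_j)·cross = 9.5·-48.5000 = -460.7500
edge 2: (6,11)→(20,35)  cross = 6·35 − 20·11 = -10.0000; (r_i+r_j)·cross = 26·-10.0000 = -260.0000
edge 3: (20,35)→(2.5,34.5)  cross = 20·34.5 − 2.5·35 = 602.5000; (r_i+r_j)·cross = 22.5·602.5000 = 13556.2500
Σcross = 459.5000 → A = |Σcross|/2 = 229.7500 mm²
Σ(r_i+r_j)·cross = 12328.5000 → first moment M = |Σ|/6 = 2054.7500
R_c = M/A = 2054.7500/229.7500 = 8.9434 mm
θ = 252° = 4.398230 rad
V = θ·R_c·A = 4.398230·8.9434·229.7500 = 9037.263 mm³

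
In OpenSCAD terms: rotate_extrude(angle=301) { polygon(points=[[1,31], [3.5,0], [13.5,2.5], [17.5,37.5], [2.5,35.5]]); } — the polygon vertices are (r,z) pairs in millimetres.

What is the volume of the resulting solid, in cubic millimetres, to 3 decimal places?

Volume = 21622.288 mm³

Profile (r,z), 5 vertices: (1,31) (3.5,0) (13.5,2.5) (17.5,37.5) (2.5,35.5)
edge 0: (1,31)→(3.5,0)  cross = 1·0 − 3.5·31 = -108.5000; (r_i+r_j)·cross = 4.5·-108.5000 = -488.2500
edge 1: (3.5,0)→(13.5,2.5)  cross = 3.5·2.5 − 13.5·0 = 8.7500; (r_i+r_j)·cross = 17·8.7500 = 148.7500
edge 2: (13.5,2.5)→(17.5,37.5)  cross = 13.5·37.5 − 17.5·2.5 = 462.5000; (r_i+r_j)·cross = 31·462.5000 = 14337.5000
edge 3: (17.5,37.5)→(2.5,35.5)  cross = 17.5·35.5 − 2.5·37.5 = 527.5000; (r_i+r_j)·cross = 20·527.5000 = 10550.0000
edge 4: (2.5,35.5)→(1,31)  cross = 2.5·31 − 1·35.5 = 42.0000; (r_i+r_j)·cross = 3.5·42.0000 = 147.0000
Σcross = 932.2500 → A = |Σcross|/2 = 466.1250 mm²
Σ(r_i+r_j)·cross = 24695.0000 → first moment M = |Σ|/6 = 4115.8333
R_c = M/A = 4115.8333/466.1250 = 8.8299 mm
θ = 301° = 5.253441 rad
V = θ·R_c·A = 5.253441·8.8299·466.1250 = 21622.288 mm³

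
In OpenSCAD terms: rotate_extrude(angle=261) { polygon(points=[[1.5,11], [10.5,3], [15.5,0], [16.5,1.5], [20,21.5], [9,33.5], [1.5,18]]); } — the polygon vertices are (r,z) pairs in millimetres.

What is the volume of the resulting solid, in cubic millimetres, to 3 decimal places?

Profile (r,z), 7 vertices: (1.5,11) (10.5,3) (15.5,0) (16.5,1.5) (20,21.5) (9,33.5) (1.5,18)
edge 0: (1.5,11)→(10.5,3)  cross = 1.5·3 − 10.5·11 = -111.0000; (r_i+r_j)·cross = 12·-111.0000 = -1332.0000
edge 1: (10.5,3)→(15.5,0)  cross = 10.5·0 − 15.5·3 = -46.5000; (r_i+r_j)·cross = 26·-46.5000 = -1209.0000
edge 2: (15.5,0)→(16.5,1.5)  cross = 15.5·1.5 − 16.5·0 = 23.2500; (r_i+r_j)·cross = 32·23.2500 = 744.0000
edge 3: (16.5,1.5)→(20,21.5)  cross = 16.5·21.5 − 20·1.5 = 324.7500; (r_i+r_j)·cross = 36.5·324.7500 = 11853.3750
edge 4: (20,21.5)→(9,33.5)  cross = 20·33.5 − 9·21.5 = 476.5000; (r_i+r_j)·cross = 29·476.5000 = 13818.5000
edge 5: (9,33.5)→(1.5,18)  cross = 9·18 − 1.5·33.5 = 111.7500; (r_i+r_j)·cross = 10.5·111.7500 = 1173.3750
edge 6: (1.5,18)→(1.5,11)  cross = 1.5·11 − 1.5·18 = -10.5000; (r_i+r_j)·cross = 3·-10.5000 = -31.5000
Σcross = 768.2500 → A = |Σcross|/2 = 384.1250 mm²
Σ(r_i+r_j)·cross = 25016.7500 → first moment M = |Σ|/6 = 4169.4583
R_c = M/A = 4169.4583/384.1250 = 10.8544 mm
θ = 261° = 4.555309 rad
V = θ·R_c·A = 4.555309·10.8544·384.1250 = 18993.173 mm³

Volume = 18993.173 mm³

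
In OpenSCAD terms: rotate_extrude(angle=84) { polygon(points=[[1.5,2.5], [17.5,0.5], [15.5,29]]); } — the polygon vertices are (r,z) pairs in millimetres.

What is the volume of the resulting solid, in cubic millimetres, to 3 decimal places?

Profile (r,z), 3 vertices: (1.5,2.5) (17.5,0.5) (15.5,29)
edge 0: (1.5,2.5)→(17.5,0.5)  cross = 1.5·0.5 − 17.5·2.5 = -43.0000; (r_i+r_j)·cross = 19·-43.0000 = -817.0000
edge 1: (17.5,0.5)→(15.5,29)  cross = 17.5·29 − 15.5·0.5 = 499.7500; (r_i+r_j)·cross = 33·499.7500 = 16491.7500
edge 2: (15.5,29)→(1.5,2.5)  cross = 15.5·2.5 − 1.5·29 = -4.7500; (r_i+r_j)·cross = 17·-4.7500 = -80.7500
Σcross = 452.0000 → A = |Σcross|/2 = 226.0000 mm²
Σ(r_i+r_j)·cross = 15594.0000 → first moment M = |Σ|/6 = 2599.0000
R_c = M/A = 2599.0000/226.0000 = 11.5000 mm
θ = 84° = 1.466077 rad
V = θ·R_c·A = 1.466077·11.5000·226.0000 = 3810.333 mm³

Volume = 3810.333 mm³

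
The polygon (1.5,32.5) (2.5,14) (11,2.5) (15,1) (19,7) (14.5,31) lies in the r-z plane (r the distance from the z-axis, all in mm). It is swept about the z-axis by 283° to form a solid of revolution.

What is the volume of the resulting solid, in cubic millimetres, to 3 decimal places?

Profile (r,z), 6 vertices: (1.5,32.5) (2.5,14) (11,2.5) (15,1) (19,7) (14.5,31)
edge 0: (1.5,32.5)→(2.5,14)  cross = 1.5·14 − 2.5·32.5 = -60.2500; (r_i+r_j)·cross = 4·-60.2500 = -241.0000
edge 1: (2.5,14)→(11,2.5)  cross = 2.5·2.5 − 11·14 = -147.7500; (r_i+r_j)·cross = 13.5·-147.7500 = -1994.6250
edge 2: (11,2.5)→(15,1)  cross = 11·1 − 15·2.5 = -26.5000; (r_i+r_j)·cross = 26·-26.5000 = -689.0000
edge 3: (15,1)→(19,7)  cross = 15·7 − 19·1 = 86.0000; (r_i+r_j)·cross = 34·86.0000 = 2924.0000
edge 4: (19,7)→(14.5,31)  cross = 19·31 − 14.5·7 = 487.5000; (r_i+r_j)·cross = 33.5·487.5000 = 16331.2500
edge 5: (14.5,31)→(1.5,32.5)  cross = 14.5·32.5 − 1.5·31 = 424.7500; (r_i+r_j)·cross = 16·424.7500 = 6796.0000
Σcross = 763.7500 → A = |Σcross|/2 = 381.8750 mm²
Σ(r_i+r_j)·cross = 23126.6250 → first moment M = |Σ|/6 = 3854.4375
R_c = M/A = 3854.4375/381.8750 = 10.0935 mm
θ = 283° = 4.939282 rad
V = θ·R_c·A = 4.939282·10.0935·381.8750 = 19038.153 mm³

Volume = 19038.153 mm³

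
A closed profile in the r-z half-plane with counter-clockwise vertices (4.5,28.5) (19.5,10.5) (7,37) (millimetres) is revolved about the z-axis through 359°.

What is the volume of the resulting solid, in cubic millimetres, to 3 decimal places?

Profile (r,z), 3 vertices: (4.5,28.5) (19.5,10.5) (7,37)
edge 0: (4.5,28.5)→(19.5,10.5)  cross = 4.5·10.5 − 19.5·28.5 = -508.5000; (r_i+r_j)·cross = 24·-508.5000 = -12204.0000
edge 1: (19.5,10.5)→(7,37)  cross = 19.5·37 − 7·10.5 = 648.0000; (r_i+r_j)·cross = 26.5·648.0000 = 17172.0000
edge 2: (7,37)→(4.5,28.5)  cross = 7·28.5 − 4.5·37 = 33.0000; (r_i+r_j)·cross = 11.5·33.0000 = 379.5000
Σcross = 172.5000 → A = |Σcross|/2 = 86.2500 mm²
Σ(r_i+r_j)·cross = 5347.5000 → first moment M = |Σ|/6 = 891.2500
R_c = M/A = 891.2500/86.2500 = 10.3333 mm
θ = 359° = 6.265732 rad
V = θ·R_c·A = 6.265732·10.3333·86.2500 = 5584.334 mm³

Volume = 5584.334 mm³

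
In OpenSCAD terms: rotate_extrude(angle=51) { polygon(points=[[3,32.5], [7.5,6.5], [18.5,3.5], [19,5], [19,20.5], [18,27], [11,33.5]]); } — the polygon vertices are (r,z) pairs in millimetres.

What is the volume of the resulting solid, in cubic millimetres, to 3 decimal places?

Volume = 3733.655 mm³

Profile (r,z), 7 vertices: (3,32.5) (7.5,6.5) (18.5,3.5) (19,5) (19,20.5) (18,27) (11,33.5)
edge 0: (3,32.5)→(7.5,6.5)  cross = 3·6.5 − 7.5·32.5 = -224.2500; (r_i+r_j)·cross = 10.5·-224.2500 = -2354.6250
edge 1: (7.5,6.5)→(18.5,3.5)  cross = 7.5·3.5 − 18.5·6.5 = -94.0000; (r_i+r_j)·cross = 26·-94.0000 = -2444.0000
edge 2: (18.5,3.5)→(19,5)  cross = 18.5·5 − 19·3.5 = 26.0000; (r_i+r_j)·cross = 37.5·26.0000 = 975.0000
edge 3: (19,5)→(19,20.5)  cross = 19·20.5 − 19·5 = 294.5000; (r_i+r_j)·cross = 38·294.5000 = 11191.0000
edge 4: (19,20.5)→(18,27)  cross = 19·27 − 18·20.5 = 144.0000; (r_i+r_j)·cross = 37·144.0000 = 5328.0000
edge 5: (18,27)→(11,33.5)  cross = 18·33.5 − 11·27 = 306.0000; (r_i+r_j)·cross = 29·306.0000 = 8874.0000
edge 6: (11,33.5)→(3,32.5)  cross = 11·32.5 − 3·33.5 = 257.0000; (r_i+r_j)·cross = 14·257.0000 = 3598.0000
Σcross = 709.2500 → A = |Σcross|/2 = 354.6250 mm²
Σ(r_i+r_j)·cross = 25167.3750 → first moment M = |Σ|/6 = 4194.5625
R_c = M/A = 4194.5625/354.6250 = 11.8282 mm
θ = 51° = 0.890118 rad
V = θ·R_c·A = 0.890118·11.8282·354.6250 = 3733.655 mm³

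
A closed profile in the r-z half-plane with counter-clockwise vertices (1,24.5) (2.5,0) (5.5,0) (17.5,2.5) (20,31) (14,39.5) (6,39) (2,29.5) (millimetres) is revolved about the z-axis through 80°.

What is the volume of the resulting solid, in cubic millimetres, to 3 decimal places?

Profile (r,z), 8 vertices: (1,24.5) (2.5,0) (5.5,0) (17.5,2.5) (20,31) (14,39.5) (6,39) (2,29.5)
edge 0: (1,24.5)→(2.5,0)  cross = 1·0 − 2.5·24.5 = -61.2500; (r_i+r_j)·cross = 3.5·-61.2500 = -214.3750
edge 1: (2.5,0)→(5.5,0)  cross = 2.5·0 − 5.5·0 = 0.0000; (r_i+r_j)·cross = 8·0.0000 = 0.0000
edge 2: (5.5,0)→(17.5,2.5)  cross = 5.5·2.5 − 17.5·0 = 13.7500; (r_i+r_j)·cross = 23·13.7500 = 316.2500
edge 3: (17.5,2.5)→(20,31)  cross = 17.5·31 − 20·2.5 = 492.5000; (r_i+r_j)·cross = 37.5·492.5000 = 18468.7500
edge 4: (20,31)→(14,39.5)  cross = 20·39.5 − 14·31 = 356.0000; (r_i+r_j)·cross = 34·356.0000 = 12104.0000
edge 5: (14,39.5)→(6,39)  cross = 14·39 − 6·39.5 = 309.0000; (r_i+r_j)·cross = 20·309.0000 = 6180.0000
edge 6: (6,39)→(2,29.5)  cross = 6·29.5 − 2·39 = 99.0000; (r_i+r_j)·cross = 8·99.0000 = 792.0000
edge 7: (2,29.5)→(1,24.5)  cross = 2·24.5 − 1·29.5 = 19.5000; (r_i+r_j)·cross = 3·19.5000 = 58.5000
Σcross = 1228.5000 → A = |Σcross|/2 = 614.2500 mm²
Σ(r_i+r_j)·cross = 37705.1250 → first moment M = |Σ|/6 = 6284.1875
R_c = M/A = 6284.1875/614.2500 = 10.2307 mm
θ = 80° = 1.396263 rad
V = θ·R_c·A = 1.396263·10.2307·614.2500 = 8774.381 mm³

Volume = 8774.381 mm³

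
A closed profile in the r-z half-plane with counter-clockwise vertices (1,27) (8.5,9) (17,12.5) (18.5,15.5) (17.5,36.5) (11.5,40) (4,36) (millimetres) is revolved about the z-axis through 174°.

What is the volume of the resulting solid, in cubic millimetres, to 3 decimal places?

Profile (r,z), 7 vertices: (1,27) (8.5,9) (17,12.5) (18.5,15.5) (17.5,36.5) (11.5,40) (4,36)
edge 0: (1,27)→(8.5,9)  cross = 1·9 − 8.5·27 = -220.5000; (r_i+r_j)·cross = 9.5·-220.5000 = -2094.7500
edge 1: (8.5,9)→(17,12.5)  cross = 8.5·12.5 − 17·9 = -46.7500; (r_i+r_j)·cross = 25.5·-46.7500 = -1192.1250
edge 2: (17,12.5)→(18.5,15.5)  cross = 17·15.5 − 18.5·12.5 = 32.2500; (r_i+r_j)·cross = 35.5·32.2500 = 1144.8750
edge 3: (18.5,15.5)→(17.5,36.5)  cross = 18.5·36.5 − 17.5·15.5 = 404.0000; (r_i+r_j)·cross = 36·404.0000 = 14544.0000
edge 4: (17.5,36.5)→(11.5,40)  cross = 17.5·40 − 11.5·36.5 = 280.2500; (r_i+r_j)·cross = 29·280.2500 = 8127.2500
edge 5: (11.5,40)→(4,36)  cross = 11.5·36 − 4·40 = 254.0000; (r_i+r_j)·cross = 15.5·254.0000 = 3937.0000
edge 6: (4,36)→(1,27)  cross = 4·27 − 1·36 = 72.0000; (r_i+r_j)·cross = 5·72.0000 = 360.0000
Σcross = 775.2500 → A = |Σcross|/2 = 387.6250 mm²
Σ(r_i+r_j)·cross = 24826.2500 → first moment M = |Σ|/6 = 4137.7083
R_c = M/A = 4137.7083/387.6250 = 10.6745 mm
θ = 174° = 3.036873 rad
V = θ·R_c·A = 3.036873·10.6745·387.6250 = 12565.694 mm³

Volume = 12565.694 mm³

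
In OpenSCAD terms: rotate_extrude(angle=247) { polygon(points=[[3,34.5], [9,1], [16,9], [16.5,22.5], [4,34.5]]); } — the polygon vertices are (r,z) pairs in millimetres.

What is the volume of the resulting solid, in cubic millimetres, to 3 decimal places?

Profile (r,z), 5 vertices: (3,34.5) (9,1) (16,9) (16.5,22.5) (4,34.5)
edge 0: (3,34.5)→(9,1)  cross = 3·1 − 9·34.5 = -307.5000; (r_i+r_j)·cross = 12·-307.5000 = -3690.0000
edge 1: (9,1)→(16,9)  cross = 9·9 − 16·1 = 65.0000; (r_i+r_j)·cross = 25·65.0000 = 1625.0000
edge 2: (16,9)→(16.5,22.5)  cross = 16·22.5 − 16.5·9 = 211.5000; (r_i+r_j)·cross = 32.5·211.5000 = 6873.7500
edge 3: (16.5,22.5)→(4,34.5)  cross = 16.5·34.5 − 4·22.5 = 479.2500; (r_i+r_j)·cross = 20.5·479.2500 = 9824.6250
edge 4: (4,34.5)→(3,34.5)  cross = 4·34.5 − 3·34.5 = 34.5000; (r_i+r_j)·cross = 7·34.5000 = 241.5000
Σcross = 482.7500 → A = |Σcross|/2 = 241.3750 mm²
Σ(r_i+r_j)·cross = 14874.8750 → first moment M = |Σ|/6 = 2479.1458
R_c = M/A = 2479.1458/241.3750 = 10.2709 mm
θ = 247° = 4.310963 rad
V = θ·R_c·A = 4.310963·10.2709·241.3750 = 10687.507 mm³

Volume = 10687.507 mm³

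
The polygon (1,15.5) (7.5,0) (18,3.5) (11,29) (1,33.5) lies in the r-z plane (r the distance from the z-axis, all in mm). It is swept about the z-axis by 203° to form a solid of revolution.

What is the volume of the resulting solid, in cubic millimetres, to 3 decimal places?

Profile (r,z), 5 vertices: (1,15.5) (7.5,0) (18,3.5) (11,29) (1,33.5)
edge 0: (1,15.5)→(7.5,0)  cross = 1·0 − 7.5·15.5 = -116.2500; (r_i+r_j)·cross = 8.5·-116.2500 = -988.1250
edge 1: (7.5,0)→(18,3.5)  cross = 7.5·3.5 − 18·0 = 26.2500; (r_i+r_j)·cross = 25.5·26.2500 = 669.3750
edge 2: (18,3.5)→(11,29)  cross = 18·29 − 11·3.5 = 483.5000; (r_i+r_j)·cross = 29·483.5000 = 14021.5000
edge 3: (11,29)→(1,33.5)  cross = 11·33.5 − 1·29 = 339.5000; (r_i+r_j)·cross = 12·339.5000 = 4074.0000
edge 4: (1,33.5)→(1,15.5)  cross = 1·15.5 − 1·33.5 = -18.0000; (r_i+r_j)·cross = 2·-18.0000 = -36.0000
Σcross = 715.0000 → A = |Σcross|/2 = 357.5000 mm²
Σ(r_i+r_j)·cross = 17740.7500 → first moment M = |Σ|/6 = 2956.7917
R_c = M/A = 2956.7917/357.5000 = 8.2707 mm
θ = 203° = 3.543018 rad
V = θ·R_c·A = 3.543018·8.2707·357.5000 = 10475.967 mm³

Volume = 10475.967 mm³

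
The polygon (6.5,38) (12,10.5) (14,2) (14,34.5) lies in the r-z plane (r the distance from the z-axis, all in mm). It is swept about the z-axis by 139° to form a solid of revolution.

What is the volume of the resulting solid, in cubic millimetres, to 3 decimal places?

Volume = 3508.614 mm³

Profile (r,z), 4 vertices: (6.5,38) (12,10.5) (14,2) (14,34.5)
edge 0: (6.5,38)→(12,10.5)  cross = 6.5·10.5 − 12·38 = -387.7500; (r_i+r_j)·cross = 18.5·-387.7500 = -7173.3750
edge 1: (12,10.5)→(14,2)  cross = 12·2 − 14·10.5 = -123.0000; (r_i+r_j)·cross = 26·-123.0000 = -3198.0000
edge 2: (14,2)→(14,34.5)  cross = 14·34.5 − 14·2 = 455.0000; (r_i+r_j)·cross = 28·455.0000 = 12740.0000
edge 3: (14,34.5)→(6.5,38)  cross = 14·38 − 6.5·34.5 = 307.7500; (r_i+r_j)·cross = 20.5·307.7500 = 6308.8750
Σcross = 252.0000 → A = |Σcross|/2 = 126.0000 mm²
Σ(r_i+r_j)·cross = 8677.5000 → first moment M = |Σ|/6 = 1446.2500
R_c = M/A = 1446.2500/126.0000 = 11.4782 mm
θ = 139° = 2.426008 rad
V = θ·R_c·A = 2.426008·11.4782·126.0000 = 3508.614 mm³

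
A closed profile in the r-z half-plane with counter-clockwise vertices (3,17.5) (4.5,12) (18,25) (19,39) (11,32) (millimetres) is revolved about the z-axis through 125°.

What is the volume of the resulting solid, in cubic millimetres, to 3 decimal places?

Volume = 4534.447 mm³

Profile (r,z), 5 vertices: (3,17.5) (4.5,12) (18,25) (19,39) (11,32)
edge 0: (3,17.5)→(4.5,12)  cross = 3·12 − 4.5·17.5 = -42.7500; (r_i+r_j)·cross = 7.5·-42.7500 = -320.6250
edge 1: (4.5,12)→(18,25)  cross = 4.5·25 − 18·12 = -103.5000; (r_i+r_j)·cross = 22.5·-103.5000 = -2328.7500
edge 2: (18,25)→(19,39)  cross = 18·39 − 19·25 = 227.0000; (r_i+r_j)·cross = 37·227.0000 = 8399.0000
edge 3: (19,39)→(11,32)  cross = 19·32 − 11·39 = 179.0000; (r_i+r_j)·cross = 30·179.0000 = 5370.0000
edge 4: (11,32)→(3,17.5)  cross = 11·17.5 − 3·32 = 96.5000; (r_i+r_j)·cross = 14·96.5000 = 1351.0000
Σcross = 356.2500 → A = |Σcross|/2 = 178.1250 mm²
Σ(r_i+r_j)·cross = 12470.6250 → first moment M = |Σ|/6 = 2078.4375
R_c = M/A = 2078.4375/178.1250 = 11.6684 mm
θ = 125° = 2.181662 rad
V = θ·R_c·A = 2.181662·11.6684·178.1250 = 4534.447 mm³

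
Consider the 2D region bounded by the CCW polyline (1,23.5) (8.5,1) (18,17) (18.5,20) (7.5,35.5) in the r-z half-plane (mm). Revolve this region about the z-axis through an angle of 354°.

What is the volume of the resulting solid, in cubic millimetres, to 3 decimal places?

Volume = 18017.178 mm³

Profile (r,z), 5 vertices: (1,23.5) (8.5,1) (18,17) (18.5,20) (7.5,35.5)
edge 0: (1,23.5)→(8.5,1)  cross = 1·1 − 8.5·23.5 = -198.7500; (r_i+r_j)·cross = 9.5·-198.7500 = -1888.1250
edge 1: (8.5,1)→(18,17)  cross = 8.5·17 − 18·1 = 126.5000; (r_i+r_j)·cross = 26.5·126.5000 = 3352.2500
edge 2: (18,17)→(18.5,20)  cross = 18·20 − 18.5·17 = 45.5000; (r_i+r_j)·cross = 36.5·45.5000 = 1660.7500
edge 3: (18.5,20)→(7.5,35.5)  cross = 18.5·35.5 − 7.5·20 = 506.7500; (r_i+r_j)·cross = 26·506.7500 = 13175.5000
edge 4: (7.5,35.5)→(1,23.5)  cross = 7.5·23.5 − 1·35.5 = 140.7500; (r_i+r_j)·cross = 8.5·140.7500 = 1196.3750
Σcross = 620.7500 → A = |Σcross|/2 = 310.3750 mm²
Σ(r_i+r_j)·cross = 17496.7500 → first moment M = |Σ|/6 = 2916.1250
R_c = M/A = 2916.1250/310.3750 = 9.3955 mm
θ = 354° = 6.178466 rad
V = θ·R_c·A = 6.178466·9.3955·310.3750 = 18017.178 mm³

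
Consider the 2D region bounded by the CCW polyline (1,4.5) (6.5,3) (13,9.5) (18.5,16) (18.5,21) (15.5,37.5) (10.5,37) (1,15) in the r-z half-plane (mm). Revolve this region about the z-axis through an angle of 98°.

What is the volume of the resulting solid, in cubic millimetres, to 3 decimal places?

Profile (r,z), 8 vertices: (1,4.5) (6.5,3) (13,9.5) (18.5,16) (18.5,21) (15.5,37.5) (10.5,37) (1,15)
edge 0: (1,4.5)→(6.5,3)  cross = 1·3 − 6.5·4.5 = -26.2500; (r_i+r_j)·cross = 7.5·-26.2500 = -196.8750
edge 1: (6.5,3)→(13,9.5)  cross = 6.5·9.5 − 13·3 = 22.7500; (r_i+r_j)·cross = 19.5·22.7500 = 443.6250
edge 2: (13,9.5)→(18.5,16)  cross = 13·16 − 18.5·9.5 = 32.2500; (r_i+r_j)·cross = 31.5·32.2500 = 1015.8750
edge 3: (18.5,16)→(18.5,21)  cross = 18.5·21 − 18.5·16 = 92.5000; (r_i+r_j)·cross = 37·92.5000 = 3422.5000
edge 4: (18.5,21)→(15.5,37.5)  cross = 18.5·37.5 − 15.5·21 = 368.2500; (r_i+r_j)·cross = 34·368.2500 = 12520.5000
edge 5: (15.5,37.5)→(10.5,37)  cross = 15.5·37 − 10.5·37.5 = 179.7500; (r_i+r_j)·cross = 26·179.7500 = 4673.5000
edge 6: (10.5,37)→(1,15)  cross = 10.5·15 − 1·37 = 120.5000; (r_i+r_j)·cross = 11.5·120.5000 = 1385.7500
edge 7: (1,15)→(1,4.5)  cross = 1·4.5 − 1·15 = -10.5000; (r_i+r_j)·cross = 2·-10.5000 = -21.0000
Σcross = 779.2500 → A = |Σcross|/2 = 389.6250 mm²
Σ(r_i+r_j)·cross = 23243.8750 → first moment M = |Σ|/6 = 3873.9792
R_c = M/A = 3873.9792/389.6250 = 9.9428 mm
θ = 98° = 1.710423 rad
V = θ·R_c·A = 1.710423·9.9428·389.6250 = 6626.142 mm³

Volume = 6626.142 mm³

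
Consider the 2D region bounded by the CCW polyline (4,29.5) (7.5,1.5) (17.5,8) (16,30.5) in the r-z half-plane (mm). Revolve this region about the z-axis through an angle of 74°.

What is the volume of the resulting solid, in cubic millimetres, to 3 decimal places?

Profile (r,z), 4 vertices: (4,29.5) (7.5,1.5) (17.5,8) (16,30.5)
edge 0: (4,29.5)→(7.5,1.5)  cross = 4·1.5 − 7.5·29.5 = -215.2500; (r_i+r_j)·cross = 11.5·-215.2500 = -2475.3750
edge 1: (7.5,1.5)→(17.5,8)  cross = 7.5·8 − 17.5·1.5 = 33.7500; (r_i+r_j)·cross = 25·33.7500 = 843.7500
edge 2: (17.5,8)→(16,30.5)  cross = 17.5·30.5 − 16·8 = 405.7500; (r_i+r_j)·cross = 33.5·405.7500 = 13592.6250
edge 3: (16,30.5)→(4,29.5)  cross = 16·29.5 − 4·30.5 = 350.0000; (r_i+r_j)·cross = 20·350.0000 = 7000.0000
Σcross = 574.2500 → A = |Σcross|/2 = 287.1250 mm²
Σ(r_i+r_j)·cross = 18961.0000 → first moment M = |Σ|/6 = 3160.1667
R_c = M/A = 3160.1667/287.1250 = 11.0062 mm
θ = 74° = 1.291544 rad
V = θ·R_c·A = 1.291544·11.0062·287.1250 = 4081.493 mm³

Volume = 4081.493 mm³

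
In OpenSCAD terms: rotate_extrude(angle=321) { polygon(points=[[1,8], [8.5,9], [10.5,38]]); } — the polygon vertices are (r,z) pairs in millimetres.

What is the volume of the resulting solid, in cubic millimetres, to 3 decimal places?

Volume = 4024.467 mm³

Profile (r,z), 3 vertices: (1,8) (8.5,9) (10.5,38)
edge 0: (1,8)→(8.5,9)  cross = 1·9 − 8.5·8 = -59.0000; (r_i+r_j)·cross = 9.5·-59.0000 = -560.5000
edge 1: (8.5,9)→(10.5,38)  cross = 8.5·38 − 10.5·9 = 228.5000; (r_i+r_j)·cross = 19·228.5000 = 4341.5000
edge 2: (10.5,38)→(1,8)  cross = 10.5·8 − 1·38 = 46.0000; (r_i+r_j)·cross = 11.5·46.0000 = 529.0000
Σcross = 215.5000 → A = |Σcross|/2 = 107.7500 mm²
Σ(r_i+r_j)·cross = 4310.0000 → first moment M = |Σ|/6 = 718.3333
R_c = M/A = 718.3333/107.7500 = 6.6667 mm
θ = 321° = 5.602507 rad
V = θ·R_c·A = 5.602507·6.6667·107.7500 = 4024.467 mm³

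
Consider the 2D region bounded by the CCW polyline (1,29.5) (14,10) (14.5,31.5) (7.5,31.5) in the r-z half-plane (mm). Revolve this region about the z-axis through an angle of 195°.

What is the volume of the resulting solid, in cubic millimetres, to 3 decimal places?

Profile (r,z), 4 vertices: (1,29.5) (14,10) (14.5,31.5) (7.5,31.5)
edge 0: (1,29.5)→(14,10)  cross = 1·10 − 14·29.5 = -403.0000; (r_i+r_j)·cross = 15·-403.0000 = -6045.0000
edge 1: (14,10)→(14.5,31.5)  cross = 14·31.5 − 14.5·10 = 296.0000; (r_i+r_j)·cross = 28.5·296.0000 = 8436.0000
edge 2: (14.5,31.5)→(7.5,31.5)  cross = 14.5·31.5 − 7.5·31.5 = 220.5000; (r_i+r_j)·cross = 22·220.5000 = 4851.0000
edge 3: (7.5,31.5)→(1,29.5)  cross = 7.5·29.5 − 1·31.5 = 189.7500; (r_i+r_j)·cross = 8.5·189.7500 = 1612.8750
Σcross = 303.2500 → A = |Σcross|/2 = 151.6250 mm²
Σ(r_i+r_j)·cross = 8854.8750 → first moment M = |Σ|/6 = 1475.8125
R_c = M/A = 1475.8125/151.6250 = 9.7333 mm
θ = 195° = 3.403392 rad
V = θ·R_c·A = 3.403392·9.7333·151.6250 = 5022.769 mm³

Volume = 5022.769 mm³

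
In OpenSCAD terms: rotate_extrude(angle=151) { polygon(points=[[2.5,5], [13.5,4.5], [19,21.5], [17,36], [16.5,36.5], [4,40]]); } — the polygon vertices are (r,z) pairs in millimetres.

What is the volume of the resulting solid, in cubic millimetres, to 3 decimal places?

Profile (r,z), 6 vertices: (2.5,5) (13.5,4.5) (19,21.5) (17,36) (16.5,36.5) (4,40)
edge 0: (2.5,5)→(13.5,4.5)  cross = 2.5·4.5 − 13.5·5 = -56.2500; (r_i+r_j)·cross = 16·-56.2500 = -900.0000
edge 1: (13.5,4.5)→(19,21.5)  cross = 13.5·21.5 − 19·4.5 = 204.7500; (r_i+r_j)·cross = 32.5·204.7500 = 6654.3750
edge 2: (19,21.5)→(17,36)  cross = 19·36 − 17·21.5 = 318.5000; (r_i+r_j)·cross = 36·318.5000 = 11466.0000
edge 3: (17,36)→(16.5,36.5)  cross = 17·36.5 − 16.5·36 = 26.5000; (r_i+r_j)·cross = 33.5·26.5000 = 887.7500
edge 4: (16.5,36.5)→(4,40)  cross = 16.5·40 − 4·36.5 = 514.0000; (r_i+r_j)·cross = 20.5·514.0000 = 10537.0000
edge 5: (4,40)→(2.5,5)  cross = 4·5 − 2.5·40 = -80.0000; (r_i+r_j)·cross = 6.5·-80.0000 = -520.0000
Σcross = 927.5000 → A = |Σcross|/2 = 463.7500 mm²
Σ(r_i+r_j)·cross = 28125.1250 → first moment M = |Σ|/6 = 4687.5208
R_c = M/A = 4687.5208/463.7500 = 10.1079 mm
θ = 151° = 2.635447 rad
V = θ·R_c·A = 2.635447·10.1079·463.7500 = 12353.714 mm³

Volume = 12353.714 mm³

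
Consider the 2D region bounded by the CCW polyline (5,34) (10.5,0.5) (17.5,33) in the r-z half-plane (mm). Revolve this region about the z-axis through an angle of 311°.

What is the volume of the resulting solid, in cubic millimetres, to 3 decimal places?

Volume = 12337.106 mm³

Profile (r,z), 3 vertices: (5,34) (10.5,0.5) (17.5,33)
edge 0: (5,34)→(10.5,0.5)  cross = 5·0.5 − 10.5·34 = -354.5000; (r_i+r_j)·cross = 15.5·-354.5000 = -5494.7500
edge 1: (10.5,0.5)→(17.5,33)  cross = 10.5·33 − 17.5·0.5 = 337.7500; (r_i+r_j)·cross = 28·337.7500 = 9457.0000
edge 2: (17.5,33)→(5,34)  cross = 17.5·34 − 5·33 = 430.0000; (r_i+r_j)·cross = 22.5·430.0000 = 9675.0000
Σcross = 413.2500 → A = |Σcross|/2 = 206.6250 mm²
Σ(r_i+r_j)·cross = 13637.2500 → first moment M = |Σ|/6 = 2272.8750
R_c = M/A = 2272.8750/206.6250 = 11.0000 mm
θ = 311° = 5.427974 rad
V = θ·R_c·A = 5.427974·11.0000·206.6250 = 12337.106 mm³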